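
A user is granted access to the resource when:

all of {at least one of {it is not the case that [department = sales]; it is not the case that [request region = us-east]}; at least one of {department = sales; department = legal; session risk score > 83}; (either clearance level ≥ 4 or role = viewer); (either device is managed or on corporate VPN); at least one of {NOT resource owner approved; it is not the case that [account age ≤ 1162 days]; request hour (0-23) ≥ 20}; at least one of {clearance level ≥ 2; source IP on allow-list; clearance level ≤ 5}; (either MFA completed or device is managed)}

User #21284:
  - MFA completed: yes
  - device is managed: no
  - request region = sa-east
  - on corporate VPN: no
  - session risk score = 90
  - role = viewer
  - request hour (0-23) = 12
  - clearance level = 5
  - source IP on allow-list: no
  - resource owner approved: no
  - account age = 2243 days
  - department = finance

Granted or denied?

Atomic conditions:
  department = sales: finance == sales is false
  request region = us-east: sa-east == us-east is false
  department = legal: finance == legal is false
  session risk score > 83: 90 > 83 is true
  clearance level ≥ 4: 5 ≥ 4 is true
  role = viewer: viewer == viewer is true
  device is managed: no → false
  on corporate VPN: no → false
  NOT resource owner approved: no → true
  account age ≤ 1162 days: 2243 ≤ 1162 is false
  request hour (0-23) ≥ 20: 12 ≥ 20 is false
  clearance level ≥ 2: 5 ≥ 2 is true
  source IP on allow-list: no → false
  clearance level ≤ 5: 5 ≤ 5 is true
  MFA completed: yes → true
Combine:
[1.1] NOT false = true
[1.2] NOT false = true
[1] true OR true = true
[2] false OR false OR true = true
[3] true OR true = true
[4] false OR false = false
[5.2] NOT false = true
[5] true OR true OR false = true
[6] true OR false OR true = true
[7] true OR false = true
[root] true AND true AND true AND false AND true AND true AND true = false
Overall: false → denied

Denied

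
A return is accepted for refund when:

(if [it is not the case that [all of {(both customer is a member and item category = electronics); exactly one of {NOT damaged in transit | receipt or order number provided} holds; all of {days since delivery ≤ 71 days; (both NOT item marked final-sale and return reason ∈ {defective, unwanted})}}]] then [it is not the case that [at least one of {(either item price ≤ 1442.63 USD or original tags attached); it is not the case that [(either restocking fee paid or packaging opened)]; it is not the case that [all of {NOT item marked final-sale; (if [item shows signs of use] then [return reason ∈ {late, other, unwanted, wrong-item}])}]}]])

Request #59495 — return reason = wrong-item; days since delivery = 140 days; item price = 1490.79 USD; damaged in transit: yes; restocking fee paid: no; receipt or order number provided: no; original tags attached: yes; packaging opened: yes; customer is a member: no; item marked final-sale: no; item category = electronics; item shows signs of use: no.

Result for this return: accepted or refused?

Refused

Atomic conditions:
  customer is a member: no → false
  item category = electronics: electronics == electronics is true
  NOT damaged in transit: yes → false
  receipt or order number provided: no → false
  days since delivery ≤ 71 days: 140 ≤ 71 is false
  NOT item marked final-sale: no → true
  return reason ∈ {defective, unwanted}: wrong-item is not in the set → false
  item price ≤ 1442.63 USD: 1490.79 ≤ 1442.63 is false
  original tags attached: yes → true
  restocking fee paid: no → false
  packaging opened: yes → true
  item shows signs of use: no → false
  return reason ∈ {late, other, unwanted, wrong-item}: wrong-item is in the set → true
Combine:
[1.1.1] false AND true = false
[1.1.2] exactly-one(false, false) = false
[1.1.3.2] true AND false = false
[1.1.3] false AND false = false
[1.1] false AND false AND false = false
[1] NOT false = true
[2.1.1] false OR true = true
[2.1.2.1] false OR true = true
[2.1.2] NOT true = false
[2.1.3.1.2] false → true (antecedent false ⇒ implication holds) = true
[2.1.3.1] true AND true = true
[2.1.3] NOT true = false
[2.1] true OR false OR false = true
[2] NOT true = false
[root] true → false = false
Overall: false → refused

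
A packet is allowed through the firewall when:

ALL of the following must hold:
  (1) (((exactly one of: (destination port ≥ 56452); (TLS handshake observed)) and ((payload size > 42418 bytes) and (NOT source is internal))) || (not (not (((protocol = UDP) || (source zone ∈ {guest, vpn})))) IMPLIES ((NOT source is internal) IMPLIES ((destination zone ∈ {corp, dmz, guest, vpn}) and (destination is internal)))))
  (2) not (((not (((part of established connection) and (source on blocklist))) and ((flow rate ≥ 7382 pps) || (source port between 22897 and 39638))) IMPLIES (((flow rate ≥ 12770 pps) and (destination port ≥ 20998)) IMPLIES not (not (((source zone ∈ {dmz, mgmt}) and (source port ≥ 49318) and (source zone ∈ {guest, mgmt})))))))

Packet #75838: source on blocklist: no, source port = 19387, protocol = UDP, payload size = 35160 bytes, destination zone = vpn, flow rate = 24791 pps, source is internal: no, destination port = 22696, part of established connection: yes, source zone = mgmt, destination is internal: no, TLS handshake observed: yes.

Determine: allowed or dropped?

Atomic conditions:
  destination port ≥ 56452: 22696 ≥ 56452 is false
  TLS handshake observed: yes → true
  payload size > 42418 bytes: 35160 > 42418 is false
  NOT source is internal: no → true
  protocol = UDP: UDP == UDP is true
  source zone ∈ {guest, vpn}: mgmt is not in the set → false
  destination zone ∈ {corp, dmz, guest, vpn}: vpn is in the set → true
  destination is internal: no → false
  part of established connection: yes → true
  source on blocklist: no → false
  flow rate ≥ 7382 pps: 24791 ≥ 7382 is true
  source port between 22897 and 39638: 19387 in [22897, 39638] is false
  flow rate ≥ 12770 pps: 24791 ≥ 12770 is true
  destination port ≥ 20998: 22696 ≥ 20998 is true
  source zone ∈ {dmz, mgmt}: mgmt is in the set → true
  source port ≥ 49318: 19387 ≥ 49318 is false
  source zone ∈ {guest, mgmt}: mgmt is in the set → true
Combine:
[1.1.1] exactly-one(false, true) = true
[1.1.2] false AND true = false
[1.1] true AND false = false
[1.2.1.1.1] true OR false = true
[1.2.1.1] NOT true = false
[1.2.1] NOT false = true
[1.2.2.2] true AND false = false
[1.2.2] true → false = false
[1.2] true → false = false
[1] false OR false = false
[2.1.1.1.1] true AND false = false
[2.1.1.1] NOT false = true
[2.1.1.2] true OR false = true
[2.1.1] true AND true = true
[2.1.2.1] true AND true = true
[2.1.2.2.1.1] true AND false AND true = false
[2.1.2.2.1] NOT false = true
[2.1.2.2] NOT true = false
[2.1.2] true → false = false
[2.1] true → false = false
[2] NOT false = true
[root] false AND true = false
Overall: false → dropped

Dropped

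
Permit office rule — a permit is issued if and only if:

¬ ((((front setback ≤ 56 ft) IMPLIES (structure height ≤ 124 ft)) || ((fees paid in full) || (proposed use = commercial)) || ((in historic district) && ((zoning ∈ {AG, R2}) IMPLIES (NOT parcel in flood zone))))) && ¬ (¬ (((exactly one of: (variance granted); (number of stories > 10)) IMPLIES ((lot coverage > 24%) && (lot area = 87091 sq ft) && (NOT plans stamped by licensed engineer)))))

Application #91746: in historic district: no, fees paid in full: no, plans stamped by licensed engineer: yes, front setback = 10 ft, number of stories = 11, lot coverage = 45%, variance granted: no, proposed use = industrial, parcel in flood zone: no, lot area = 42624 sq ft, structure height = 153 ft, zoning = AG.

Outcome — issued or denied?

Denied

Atomic conditions:
  front setback ≤ 56 ft: 10 ≤ 56 is true
  structure height ≤ 124 ft: 153 ≤ 124 is false
  fees paid in full: no → false
  proposed use = commercial: industrial == commercial is false
  in historic district: no → false
  zoning ∈ {AG, R2}: AG is in the set → true
  NOT parcel in flood zone: no → true
  variance granted: no → false
  number of stories > 10: 11 > 10 is true
  lot coverage > 24%: 45 > 24 is true
  lot area = 87091 sq ft: 42624 == 87091 is false
  NOT plans stamped by licensed engineer: yes → false
Combine:
[1.1.1] true → false = false
[1.1.2] false OR false = false
[1.1.3.2] true → true = true
[1.1.3] false AND true = false
[1.1] false OR false OR false = false
[1] NOT false = true
[2.1.1.1] exactly-one(false, true) = true
[2.1.1.2] true AND false AND false = false
[2.1.1] true → false = false
[2.1] NOT false = true
[2] NOT true = false
[root] true AND false = false
Overall: false → denied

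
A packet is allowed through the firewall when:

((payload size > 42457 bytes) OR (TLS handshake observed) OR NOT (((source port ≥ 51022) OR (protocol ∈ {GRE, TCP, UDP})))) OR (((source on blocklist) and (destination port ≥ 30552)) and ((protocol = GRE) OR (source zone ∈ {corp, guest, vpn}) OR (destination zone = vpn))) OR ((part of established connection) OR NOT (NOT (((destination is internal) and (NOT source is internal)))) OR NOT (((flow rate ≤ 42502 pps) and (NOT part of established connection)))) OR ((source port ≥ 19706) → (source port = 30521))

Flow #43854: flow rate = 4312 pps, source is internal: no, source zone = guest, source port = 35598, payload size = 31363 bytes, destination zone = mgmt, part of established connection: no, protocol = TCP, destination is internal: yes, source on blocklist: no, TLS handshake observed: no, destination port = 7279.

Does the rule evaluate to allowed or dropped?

Allowed

Atomic conditions:
  payload size > 42457 bytes: 31363 > 42457 is false
  TLS handshake observed: no → false
  source port ≥ 51022: 35598 ≥ 51022 is false
  protocol ∈ {GRE, TCP, UDP}: TCP is in the set → true
  source on blocklist: no → false
  destination port ≥ 30552: 7279 ≥ 30552 is false
  protocol = GRE: TCP == GRE is false
  source zone ∈ {corp, guest, vpn}: guest is in the set → true
  destination zone = vpn: mgmt == vpn is false
  part of established connection: no → false
  destination is internal: yes → true
  NOT source is internal: no → true
  flow rate ≤ 42502 pps: 4312 ≤ 42502 is true
  NOT part of established connection: no → true
  source port ≥ 19706: 35598 ≥ 19706 is true
  source port = 30521: 35598 == 30521 is false
Combine:
[1.3.1] false OR true = true
[1.3] NOT true = false
[1] false OR false OR false = false
[2.1] false AND false = false
[2.2] false OR true OR false = true
[2] false AND true = false
[3.2.1.1] true AND true = true
[3.2.1] NOT true = false
[3.2] NOT false = true
[3.3.1] true AND true = true
[3.3] NOT true = false
[3] false OR true OR false = true
[4] true → false = false
[root] false OR false OR true OR false = true
Overall: true → allowed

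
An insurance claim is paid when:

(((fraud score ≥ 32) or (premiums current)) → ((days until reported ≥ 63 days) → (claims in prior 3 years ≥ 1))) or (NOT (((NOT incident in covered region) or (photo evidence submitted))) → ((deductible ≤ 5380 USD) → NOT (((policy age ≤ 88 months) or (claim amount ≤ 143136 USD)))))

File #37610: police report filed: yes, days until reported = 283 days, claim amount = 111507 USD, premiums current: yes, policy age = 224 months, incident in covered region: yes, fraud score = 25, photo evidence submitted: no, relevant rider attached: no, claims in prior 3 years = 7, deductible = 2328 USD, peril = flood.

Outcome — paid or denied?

Paid

Atomic conditions:
  fraud score ≥ 32: 25 ≥ 32 is false
  premiums current: yes → true
  days until reported ≥ 63 days: 283 ≥ 63 is true
  claims in prior 3 years ≥ 1: 7 ≥ 1 is true
  NOT incident in covered region: yes → false
  photo evidence submitted: no → false
  deductible ≤ 5380 USD: 2328 ≤ 5380 is true
  policy age ≤ 88 months: 224 ≤ 88 is false
  claim amount ≤ 143136 USD: 111507 ≤ 143136 is true
Combine:
[1.1] false OR true = true
[1.2] true → true = true
[1] true → true = true
[2.1.1] false OR false = false
[2.1] NOT false = true
[2.2.2.1] false OR true = true
[2.2.2] NOT true = false
[2.2] true → false = false
[2] true → false = false
[root] true OR false = true
Overall: true → paid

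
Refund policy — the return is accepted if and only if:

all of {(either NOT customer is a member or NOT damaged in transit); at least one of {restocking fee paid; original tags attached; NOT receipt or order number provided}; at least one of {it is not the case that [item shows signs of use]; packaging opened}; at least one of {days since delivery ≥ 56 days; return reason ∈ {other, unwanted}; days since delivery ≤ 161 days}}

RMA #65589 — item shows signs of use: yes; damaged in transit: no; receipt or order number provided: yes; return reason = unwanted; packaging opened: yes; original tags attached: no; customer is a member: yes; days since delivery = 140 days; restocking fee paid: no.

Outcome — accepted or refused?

Atomic conditions:
  NOT customer is a member: yes → false
  NOT damaged in transit: no → true
  restocking fee paid: no → false
  original tags attached: no → false
  NOT receipt or order number provided: yes → false
  item shows signs of use: yes → true
  packaging opened: yes → true
  days since delivery ≥ 56 days: 140 ≥ 56 is true
  return reason ∈ {other, unwanted}: unwanted is in the set → true
  days since delivery ≤ 161 days: 140 ≤ 161 is true
Combine:
[1] false OR true = true
[2] false OR false OR false = false
[3.1] NOT true = false
[3] false OR true = true
[4] true OR true OR true = true
[root] true AND false AND true AND true = false
Overall: false → refused

Refused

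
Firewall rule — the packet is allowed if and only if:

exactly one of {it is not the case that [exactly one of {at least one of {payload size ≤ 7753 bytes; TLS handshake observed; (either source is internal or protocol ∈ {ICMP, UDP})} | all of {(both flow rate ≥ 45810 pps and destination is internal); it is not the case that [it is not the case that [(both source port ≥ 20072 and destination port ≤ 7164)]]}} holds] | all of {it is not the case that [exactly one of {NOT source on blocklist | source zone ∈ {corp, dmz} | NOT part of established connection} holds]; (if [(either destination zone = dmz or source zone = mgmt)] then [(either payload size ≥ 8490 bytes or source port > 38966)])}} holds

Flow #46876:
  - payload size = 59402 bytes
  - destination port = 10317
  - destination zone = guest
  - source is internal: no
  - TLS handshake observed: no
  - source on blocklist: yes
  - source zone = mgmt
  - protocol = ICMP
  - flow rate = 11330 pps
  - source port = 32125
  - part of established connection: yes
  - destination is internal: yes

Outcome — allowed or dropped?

Allowed

Atomic conditions:
  payload size ≤ 7753 bytes: 59402 ≤ 7753 is false
  TLS handshake observed: no → false
  source is internal: no → false
  protocol ∈ {ICMP, UDP}: ICMP is in the set → true
  flow rate ≥ 45810 pps: 11330 ≥ 45810 is false
  destination is internal: yes → true
  source port ≥ 20072: 32125 ≥ 20072 is true
  destination port ≤ 7164: 10317 ≤ 7164 is false
  NOT source on blocklist: yes → false
  source zone ∈ {corp, dmz}: mgmt is not in the set → false
  NOT part of established connection: yes → false
  destination zone = dmz: guest == dmz is false
  source zone = mgmt: mgmt == mgmt is true
  payload size ≥ 8490 bytes: 59402 ≥ 8490 is true
  source port > 38966: 32125 > 38966 is false
Combine:
[1.1.1.3] false OR true = true
[1.1.1] false OR false OR true = true
[1.1.2.1] false AND true = false
[1.1.2.2.1.1] true AND false = false
[1.1.2.2.1] NOT false = true
[1.1.2.2] NOT true = false
[1.1.2] false AND false = false
[1.1] exactly-one(true, false) = true
[1] NOT true = false
[2.1.1] exactly-one(false, false, false) = false
[2.1] NOT false = true
[2.2.1] false OR true = true
[2.2.2] true OR false = true
[2.2] true → true = true
[2] true AND true = true
[root] exactly-one(false, true) = true
Overall: true → allowed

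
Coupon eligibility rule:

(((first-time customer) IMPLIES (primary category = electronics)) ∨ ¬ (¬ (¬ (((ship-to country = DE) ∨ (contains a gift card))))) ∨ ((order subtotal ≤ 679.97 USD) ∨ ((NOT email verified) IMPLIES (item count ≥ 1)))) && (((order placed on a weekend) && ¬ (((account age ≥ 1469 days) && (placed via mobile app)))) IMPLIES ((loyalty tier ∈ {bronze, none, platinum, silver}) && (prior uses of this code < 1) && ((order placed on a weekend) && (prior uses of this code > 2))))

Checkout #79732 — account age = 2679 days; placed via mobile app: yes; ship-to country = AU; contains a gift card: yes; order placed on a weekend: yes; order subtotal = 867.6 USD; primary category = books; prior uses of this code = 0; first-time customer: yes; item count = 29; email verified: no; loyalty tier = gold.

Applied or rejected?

Applied

Atomic conditions:
  first-time customer: yes → true
  primary category = electronics: books == electronics is false
  ship-to country = DE: AU == DE is false
  contains a gift card: yes → true
  order subtotal ≤ 679.97 USD: 867.6 ≤ 679.97 is false
  NOT email verified: no → true
  item count ≥ 1: 29 ≥ 1 is true
  order placed on a weekend: yes → true
  account age ≥ 1469 days: 2679 ≥ 1469 is true
  placed via mobile app: yes → true
  loyalty tier ∈ {bronze, none, platinum, silver}: gold is not in the set → false
  prior uses of this code < 1: 0 < 1 is true
  prior uses of this code > 2: 0 > 2 is false
Combine:
[1.1] true → false = false
[1.2.1.1.1] false OR true = true
[1.2.1.1] NOT true = false
[1.2.1] NOT false = true
[1.2] NOT true = false
[1.3.2] true → true = true
[1.3] false OR true = true
[1] false OR false OR true = true
[2.1.2.1] true AND true = true
[2.1.2] NOT true = false
[2.1] true AND false = false
[2.2.3] true AND false = false
[2.2] false AND true AND false = false
[2] false → false (antecedent false ⇒ implication holds) = true
[root] true AND true = true
Overall: true → applied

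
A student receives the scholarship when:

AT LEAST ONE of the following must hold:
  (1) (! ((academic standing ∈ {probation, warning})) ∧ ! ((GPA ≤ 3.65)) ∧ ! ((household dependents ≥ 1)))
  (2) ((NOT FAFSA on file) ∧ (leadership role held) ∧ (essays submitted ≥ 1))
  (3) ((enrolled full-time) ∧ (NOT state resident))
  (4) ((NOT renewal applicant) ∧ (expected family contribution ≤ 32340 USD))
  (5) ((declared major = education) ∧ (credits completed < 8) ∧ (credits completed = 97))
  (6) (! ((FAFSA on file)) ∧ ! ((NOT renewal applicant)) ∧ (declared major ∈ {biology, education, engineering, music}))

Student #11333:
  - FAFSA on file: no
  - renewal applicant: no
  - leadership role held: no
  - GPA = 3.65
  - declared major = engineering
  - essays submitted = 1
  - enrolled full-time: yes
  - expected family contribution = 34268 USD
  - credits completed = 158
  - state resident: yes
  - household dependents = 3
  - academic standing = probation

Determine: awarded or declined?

Declined

Atomic conditions:
  academic standing ∈ {probation, warning}: probation is in the set → true
  GPA ≤ 3.65: 3.65 ≤ 3.65 is true
  household dependents ≥ 1: 3 ≥ 1 is true
  NOT FAFSA on file: no → true
  leadership role held: no → false
  essays submitted ≥ 1: 1 ≥ 1 is true
  enrolled full-time: yes → true
  NOT state resident: yes → false
  NOT renewal applicant: no → true
  expected family contribution ≤ 32340 USD: 34268 ≤ 32340 is false
  declared major = education: engineering == education is false
  credits completed < 8: 158 < 8 is false
  credits completed = 97: 158 == 97 is false
  FAFSA on file: no → false
  declared major ∈ {biology, education, engineering, music}: engineering is in the set → true
Combine:
[1.1] NOT true = false
[1.2] NOT true = false
[1.3] NOT true = false
[1] false AND false AND false = false
[2] true AND false AND true = false
[3] true AND false = false
[4] true AND false = false
[5] false AND false AND false = false
[6.1] NOT false = true
[6.2] NOT true = false
[6] true AND false AND true = false
[root] false OR false OR false OR false OR false OR false = false
Overall: false → declined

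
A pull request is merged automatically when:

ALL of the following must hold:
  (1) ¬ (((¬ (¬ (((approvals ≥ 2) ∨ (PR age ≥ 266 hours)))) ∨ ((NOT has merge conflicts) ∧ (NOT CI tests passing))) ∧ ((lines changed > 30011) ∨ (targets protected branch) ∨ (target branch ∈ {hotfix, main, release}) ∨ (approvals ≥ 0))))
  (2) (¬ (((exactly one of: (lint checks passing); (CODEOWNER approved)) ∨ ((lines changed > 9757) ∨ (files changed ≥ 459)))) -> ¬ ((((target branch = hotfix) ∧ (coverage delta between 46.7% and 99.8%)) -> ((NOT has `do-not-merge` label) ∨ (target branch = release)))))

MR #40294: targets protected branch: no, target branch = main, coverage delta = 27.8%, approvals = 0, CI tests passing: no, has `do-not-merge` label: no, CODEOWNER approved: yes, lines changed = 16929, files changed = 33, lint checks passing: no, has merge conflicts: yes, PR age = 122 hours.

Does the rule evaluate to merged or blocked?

Merged

Atomic conditions:
  approvals ≥ 2: 0 ≥ 2 is false
  PR age ≥ 266 hours: 122 ≥ 266 is false
  NOT has merge conflicts: yes → false
  NOT CI tests passing: no → true
  lines changed > 30011: 16929 > 30011 is false
  targets protected branch: no → false
  target branch ∈ {hotfix, main, release}: main is in the set → true
  approvals ≥ 0: 0 ≥ 0 is true
  lint checks passing: no → false
  CODEOWNER approved: yes → true
  lines changed > 9757: 16929 > 9757 is true
  files changed ≥ 459: 33 ≥ 459 is false
  target branch = hotfix: main == hotfix is false
  coverage delta between 46.7% and 99.8%: 27.8 in [46.7, 99.8] is false
  NOT has `do-not-merge` label: no → true
  target branch = release: main == release is false
Combine:
[1.1.1.1.1.1] false OR false = false
[1.1.1.1.1] NOT false = true
[1.1.1.1] NOT true = false
[1.1.1.2] false AND true = false
[1.1.1] false OR false = false
[1.1.2] false OR false OR true OR true = true
[1.1] false AND true = false
[1] NOT false = true
[2.1.1.1] exactly-one(false, true) = true
[2.1.1.2] true OR false = true
[2.1.1] true OR true = true
[2.1] NOT true = false
[2.2.1.1] false AND false = false
[2.2.1.2] true OR false = true
[2.2.1] false → true (antecedent false ⇒ implication holds) = true
[2.2] NOT true = false
[2] false → false (antecedent false ⇒ implication holds) = true
[root] true AND true = true
Overall: true → merged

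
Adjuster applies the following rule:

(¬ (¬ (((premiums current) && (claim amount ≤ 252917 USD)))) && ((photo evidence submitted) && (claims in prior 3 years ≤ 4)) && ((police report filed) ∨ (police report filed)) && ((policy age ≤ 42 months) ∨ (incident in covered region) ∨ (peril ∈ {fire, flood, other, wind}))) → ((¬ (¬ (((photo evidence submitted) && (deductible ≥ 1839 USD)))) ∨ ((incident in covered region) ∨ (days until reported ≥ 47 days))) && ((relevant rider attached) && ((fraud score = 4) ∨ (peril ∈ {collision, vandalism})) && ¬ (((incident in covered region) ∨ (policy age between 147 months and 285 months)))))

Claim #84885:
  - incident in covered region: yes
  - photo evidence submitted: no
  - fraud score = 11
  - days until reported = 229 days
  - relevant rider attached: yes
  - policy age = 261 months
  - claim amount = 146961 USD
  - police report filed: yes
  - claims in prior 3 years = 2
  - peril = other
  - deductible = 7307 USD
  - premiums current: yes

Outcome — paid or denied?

Paid

Atomic conditions:
  premiums current: yes → true
  claim amount ≤ 252917 USD: 146961 ≤ 252917 is true
  photo evidence submitted: no → false
  claims in prior 3 years ≤ 4: 2 ≤ 4 is true
  police report filed: yes → true
  policy age ≤ 42 months: 261 ≤ 42 is false
  incident in covered region: yes → true
  peril ∈ {fire, flood, other, wind}: other is in the set → true
  deductible ≥ 1839 USD: 7307 ≥ 1839 is true
  days until reported ≥ 47 days: 229 ≥ 47 is true
  relevant rider attached: yes → true
  fraud score = 4: 11 == 4 is false
  peril ∈ {collision, vandalism}: other is not in the set → false
  policy age between 147 months and 285 months: 261 in [147, 285] is true
Combine:
[1.1.1.1] true AND true = true
[1.1.1] NOT true = false
[1.1] NOT false = true
[1.2] false AND true = false
[1.3] true OR true = true
[1.4] false OR true OR true = true
[1] true AND false AND true AND true = false
[2.1.1.1.1] false AND true = false
[2.1.1.1] NOT false = true
[2.1.1] NOT true = false
[2.1.2] true OR true = true
[2.1] false OR true = true
[2.2.2] false OR false = false
[2.2.3.1] true OR true = true
[2.2.3] NOT true = false
[2.2] true AND false AND false = false
[2] true AND false = false
[root] false → false (antecedent false ⇒ implication holds) = true
Overall: true → paid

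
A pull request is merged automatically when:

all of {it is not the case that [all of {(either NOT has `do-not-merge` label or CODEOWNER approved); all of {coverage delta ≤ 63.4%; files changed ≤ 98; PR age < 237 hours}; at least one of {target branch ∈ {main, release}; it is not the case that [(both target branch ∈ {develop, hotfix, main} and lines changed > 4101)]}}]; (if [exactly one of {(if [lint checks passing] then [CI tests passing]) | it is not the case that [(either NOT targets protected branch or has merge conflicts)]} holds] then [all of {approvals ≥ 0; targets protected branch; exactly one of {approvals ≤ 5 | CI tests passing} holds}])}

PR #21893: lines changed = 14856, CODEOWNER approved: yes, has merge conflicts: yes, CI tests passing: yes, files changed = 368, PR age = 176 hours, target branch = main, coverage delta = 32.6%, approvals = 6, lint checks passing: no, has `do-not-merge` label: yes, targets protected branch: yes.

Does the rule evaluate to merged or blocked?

Atomic conditions:
  NOT has `do-not-merge` label: yes → false
  CODEOWNER approved: yes → true
  coverage delta ≤ 63.4%: 32.6 ≤ 63.4 is true
  files changed ≤ 98: 368 ≤ 98 is false
  PR age < 237 hours: 176 < 237 is true
  target branch ∈ {main, release}: main is in the set → true
  target branch ∈ {develop, hotfix, main}: main is in the set → true
  lines changed > 4101: 14856 > 4101 is true
  lint checks passing: no → false
  CI tests passing: yes → true
  NOT targets protected branch: yes → false
  has merge conflicts: yes → true
  approvals ≥ 0: 6 ≥ 0 is true
  targets protected branch: yes → true
  approvals ≤ 5: 6 ≤ 5 is false
Combine:
[1.1.1] false OR true = true
[1.1.2] true AND false AND true = false
[1.1.3.2.1] true AND true = true
[1.1.3.2] NOT true = false
[1.1.3] true OR false = true
[1.1] true AND false AND true = false
[1] NOT false = true
[2.1.1] false → true (antecedent false ⇒ implication holds) = true
[2.1.2.1] false OR true = true
[2.1.2] NOT true = false
[2.1] exactly-one(true, false) = true
[2.2.3] exactly-one(false, true) = true
[2.2] true AND true AND true = true
[2] true → true = true
[root] true AND true = true
Overall: true → merged

Merged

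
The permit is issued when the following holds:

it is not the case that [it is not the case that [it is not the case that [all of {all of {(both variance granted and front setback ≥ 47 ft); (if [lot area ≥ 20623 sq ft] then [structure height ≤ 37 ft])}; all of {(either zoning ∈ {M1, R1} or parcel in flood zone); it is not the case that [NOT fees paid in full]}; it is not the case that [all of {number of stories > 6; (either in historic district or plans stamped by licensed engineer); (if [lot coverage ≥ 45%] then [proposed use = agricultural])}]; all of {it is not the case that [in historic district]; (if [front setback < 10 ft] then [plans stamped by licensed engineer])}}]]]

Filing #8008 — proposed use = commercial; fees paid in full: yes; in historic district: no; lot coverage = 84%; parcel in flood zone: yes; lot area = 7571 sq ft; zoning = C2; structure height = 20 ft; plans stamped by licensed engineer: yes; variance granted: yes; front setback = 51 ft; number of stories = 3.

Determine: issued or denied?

Denied

Atomic conditions:
  variance granted: yes → true
  front setback ≥ 47 ft: 51 ≥ 47 is true
  lot area ≥ 20623 sq ft: 7571 ≥ 20623 is false
  structure height ≤ 37 ft: 20 ≤ 37 is true
  zoning ∈ {M1, R1}: C2 is not in the set → false
  parcel in flood zone: yes → true
  NOT fees paid in full: yes → false
  number of stories > 6: 3 > 6 is false
  in historic district: no → false
  plans stamped by licensed engineer: yes → true
  lot coverage ≥ 45%: 84 ≥ 45 is true
  proposed use = agricultural: commercial == agricultural is false
  front setback < 10 ft: 51 < 10 is false
Combine:
[1.1.1.1.1] true AND true = true
[1.1.1.1.2] false → true (antecedent false ⇒ implication holds) = true
[1.1.1.1] true AND true = true
[1.1.1.2.1] false OR true = true
[1.1.1.2.2] NOT false = true
[1.1.1.2] true AND true = true
[1.1.1.3.1.2] false OR true = true
[1.1.1.3.1.3] true → false = false
[1.1.1.3.1] false AND true AND false = false
[1.1.1.3] NOT false = true
[1.1.1.4.1] NOT false = true
[1.1.1.4.2] false → true (antecedent false ⇒ implication holds) = true
[1.1.1.4] true AND true = true
[1.1.1] true AND true AND true AND true = true
[1.1] NOT true = false
[1] NOT false = true
[root] NOT true = false
Overall: false → denied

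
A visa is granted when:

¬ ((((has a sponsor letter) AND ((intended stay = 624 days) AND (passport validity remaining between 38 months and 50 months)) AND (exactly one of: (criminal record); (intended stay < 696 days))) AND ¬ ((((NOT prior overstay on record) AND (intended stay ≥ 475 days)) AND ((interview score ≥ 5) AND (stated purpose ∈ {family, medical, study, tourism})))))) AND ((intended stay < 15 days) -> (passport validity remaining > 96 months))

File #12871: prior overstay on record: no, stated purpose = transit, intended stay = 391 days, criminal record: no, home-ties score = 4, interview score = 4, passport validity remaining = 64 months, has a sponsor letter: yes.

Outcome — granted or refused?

Atomic conditions:
  has a sponsor letter: yes → true
  intended stay = 624 days: 391 == 624 is false
  passport validity remaining between 38 months and 50 months: 64 in [38, 50] is false
  criminal record: no → false
  intended stay < 696 days: 391 < 696 is true
  NOT prior overstay on record: no → true
  intended stay ≥ 475 days: 391 ≥ 475 is false
  interview score ≥ 5: 4 ≥ 5 is false
  stated purpose ∈ {family, medical, study, tourism}: transit is not in the set → false
  intended stay < 15 days: 391 < 15 is false
  passport validity remaining > 96 months: 64 > 96 is false
Combine:
[1.1.1.2] false AND false = false
[1.1.1.3] exactly-one(false, true) = true
[1.1.1] true AND false AND true = false
[1.1.2.1.1] true AND false = false
[1.1.2.1.2] false AND false = false
[1.1.2.1] false AND false = false
[1.1.2] NOT false = true
[1.1] false AND true = false
[1] NOT false = true
[2] false → false (antecedent false ⇒ implication holds) = true
[root] true AND true = true
Overall: true → granted

Granted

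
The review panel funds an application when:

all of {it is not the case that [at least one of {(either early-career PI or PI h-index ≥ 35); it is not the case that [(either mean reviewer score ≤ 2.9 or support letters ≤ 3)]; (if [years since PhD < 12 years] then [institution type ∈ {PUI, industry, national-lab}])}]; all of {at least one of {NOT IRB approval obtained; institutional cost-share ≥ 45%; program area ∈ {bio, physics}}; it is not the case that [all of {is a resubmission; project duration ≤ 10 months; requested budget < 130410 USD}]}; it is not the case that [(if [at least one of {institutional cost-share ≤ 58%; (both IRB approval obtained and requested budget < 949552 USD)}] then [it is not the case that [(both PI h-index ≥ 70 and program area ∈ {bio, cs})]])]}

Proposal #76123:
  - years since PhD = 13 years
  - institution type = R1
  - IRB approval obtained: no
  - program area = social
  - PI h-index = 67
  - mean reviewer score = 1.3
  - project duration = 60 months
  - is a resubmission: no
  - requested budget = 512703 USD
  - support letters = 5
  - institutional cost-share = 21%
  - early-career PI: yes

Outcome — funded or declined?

Atomic conditions:
  early-career PI: yes → true
  PI h-index ≥ 35: 67 ≥ 35 is true
  mean reviewer score ≤ 2.9: 1.3 ≤ 2.9 is true
  support letters ≤ 3: 5 ≤ 3 is false
  years since PhD < 12 years: 13 < 12 is false
  institution type ∈ {PUI, industry, national-lab}: R1 is not in the set → false
  NOT IRB approval obtained: no → true
  institutional cost-share ≥ 45%: 21 ≥ 45 is false
  program area ∈ {bio, physics}: social is not in the set → false
  is a resubmission: no → false
  project duration ≤ 10 months: 60 ≤ 10 is false
  requested budget < 130410 USD: 512703 < 130410 is false
  institutional cost-share ≤ 58%: 21 ≤ 58 is true
  IRB approval obtained: no → false
  requested budget < 949552 USD: 512703 < 949552 is true
  PI h-index ≥ 70: 67 ≥ 70 is false
  program area ∈ {bio, cs}: social is not in the set → false
Combine:
[1.1.1] true OR true = true
[1.1.2.1] true OR false = true
[1.1.2] NOT true = false
[1.1.3] false → false (antecedent false ⇒ implication holds) = true
[1.1] true OR false OR true = true
[1] NOT true = false
[2.1] true OR false OR false = true
[2.2.1] false AND false AND false = false
[2.2] NOT false = true
[2] true AND true = true
[3.1.1.2] false AND true = false
[3.1.1] true OR false = true
[3.1.2.1] false AND false = false
[3.1.2] NOT false = true
[3.1] true → true = true
[3] NOT true = false
[root] false AND true AND false = false
Overall: false → declined

Declined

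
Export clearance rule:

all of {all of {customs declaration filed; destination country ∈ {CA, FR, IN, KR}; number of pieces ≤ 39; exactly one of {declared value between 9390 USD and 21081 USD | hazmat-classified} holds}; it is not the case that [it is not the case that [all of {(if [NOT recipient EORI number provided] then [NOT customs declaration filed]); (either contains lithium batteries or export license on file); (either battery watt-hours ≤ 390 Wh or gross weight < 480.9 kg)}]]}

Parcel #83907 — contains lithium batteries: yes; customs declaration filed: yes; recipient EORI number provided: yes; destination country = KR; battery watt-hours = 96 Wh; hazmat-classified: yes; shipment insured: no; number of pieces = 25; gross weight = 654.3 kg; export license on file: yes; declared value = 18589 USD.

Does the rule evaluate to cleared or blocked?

Blocked

Atomic conditions:
  customs declaration filed: yes → true
  destination country ∈ {CA, FR, IN, KR}: KR is in the set → true
  number of pieces ≤ 39: 25 ≤ 39 is true
  declared value between 9390 USD and 21081 USD: 18589 in [9390, 21081] is true
  hazmat-classified: yes → true
  NOT recipient EORI number provided: yes → false
  NOT customs declaration filed: yes → false
  contains lithium batteries: yes → true
  export license on file: yes → true
  battery watt-hours ≤ 390 Wh: 96 ≤ 390 is true
  gross weight < 480.9 kg: 654.3 < 480.9 is false
Combine:
[1.4] exactly-one(true, true) = false
[1] true AND true AND true AND false = false
[2.1.1.1] false → false (antecedent false ⇒ implication holds) = true
[2.1.1.2] true OR true = true
[2.1.1.3] true OR false = true
[2.1.1] true AND true AND true = true
[2.1] NOT true = false
[2] NOT false = true
[root] false AND true = false
Overall: false → blocked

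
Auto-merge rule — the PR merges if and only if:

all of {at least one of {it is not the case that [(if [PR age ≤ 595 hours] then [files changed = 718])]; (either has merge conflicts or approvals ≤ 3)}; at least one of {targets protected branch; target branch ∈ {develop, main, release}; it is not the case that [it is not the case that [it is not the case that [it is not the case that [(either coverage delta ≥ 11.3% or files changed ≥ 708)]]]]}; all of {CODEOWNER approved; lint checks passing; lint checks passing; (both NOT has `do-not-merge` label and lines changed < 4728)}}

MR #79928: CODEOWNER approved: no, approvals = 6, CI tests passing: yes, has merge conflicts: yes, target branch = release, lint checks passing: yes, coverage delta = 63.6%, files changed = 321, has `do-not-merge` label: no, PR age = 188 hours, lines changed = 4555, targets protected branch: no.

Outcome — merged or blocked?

Atomic conditions:
  PR age ≤ 595 hours: 188 ≤ 595 is true
  files changed = 718: 321 == 718 is false
  has merge conflicts: yes → true
  approvals ≤ 3: 6 ≤ 3 is false
  targets protected branch: no → false
  target branch ∈ {develop, main, release}: release is in the set → true
  coverage delta ≥ 11.3%: 63.6 ≥ 11.3 is true
  files changed ≥ 708: 321 ≥ 708 is false
  CODEOWNER approved: no → false
  lint checks passing: yes → true
  NOT has `do-not-merge` label: no → true
  lines changed < 4728: 4555 < 4728 is true
Combine:
[1.1.1] true → false = false
[1.1] NOT false = true
[1.2] true OR false = true
[1] true OR true = true
[2.3.1.1.1.1] true OR false = true
[2.3.1.1.1] NOT true = false
[2.3.1.1] NOT false = true
[2.3.1] NOT true = false
[2.3] NOT false = true
[2] false OR true OR true = true
[3.4] true AND true = true
[3] false AND true AND true AND true = false
[root] true AND true AND false = false
Overall: false → blocked

Blocked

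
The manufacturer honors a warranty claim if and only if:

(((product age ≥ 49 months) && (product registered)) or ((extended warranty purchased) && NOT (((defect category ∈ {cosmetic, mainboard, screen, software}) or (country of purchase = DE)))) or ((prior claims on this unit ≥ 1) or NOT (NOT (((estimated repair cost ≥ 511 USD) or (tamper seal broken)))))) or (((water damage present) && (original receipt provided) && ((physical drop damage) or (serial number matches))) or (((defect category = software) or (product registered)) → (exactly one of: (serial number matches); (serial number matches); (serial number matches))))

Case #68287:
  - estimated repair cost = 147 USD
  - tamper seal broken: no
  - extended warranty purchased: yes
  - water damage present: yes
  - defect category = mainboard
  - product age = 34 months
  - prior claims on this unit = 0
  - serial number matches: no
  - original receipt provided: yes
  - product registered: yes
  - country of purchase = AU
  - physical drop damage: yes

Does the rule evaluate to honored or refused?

Atomic conditions:
  product age ≥ 49 months: 34 ≥ 49 is false
  product registered: yes → true
  extended warranty purchased: yes → true
  defect category ∈ {cosmetic, mainboard, screen, software}: mainboard is in the set → true
  country of purchase = DE: AU == DE is false
  prior claims on this unit ≥ 1: 0 ≥ 1 is false
  estimated repair cost ≥ 511 USD: 147 ≥ 511 is false
  tamper seal broken: no → false
  water damage present: yes → true
  original receipt provided: yes → true
  physical drop damage: yes → true
  serial number matches: no → false
  defect category = software: mainboard == software is false
Combine:
[1.1] false AND true = false
[1.2.2.1] true OR false = true
[1.2.2] NOT true = false
[1.2] true AND false = false
[1.3.2.1.1] false OR false = false
[1.3.2.1] NOT false = true
[1.3.2] NOT true = false
[1.3] false OR false = false
[1] false OR false OR false = false
[2.1.3] true OR false = true
[2.1] true AND true AND true = true
[2.2.1] false OR true = true
[2.2.2] exactly-one(false, false, false) = false
[2.2] true → false = false
[2] true OR false = true
[root] false OR true = true
Overall: true → honored

Honored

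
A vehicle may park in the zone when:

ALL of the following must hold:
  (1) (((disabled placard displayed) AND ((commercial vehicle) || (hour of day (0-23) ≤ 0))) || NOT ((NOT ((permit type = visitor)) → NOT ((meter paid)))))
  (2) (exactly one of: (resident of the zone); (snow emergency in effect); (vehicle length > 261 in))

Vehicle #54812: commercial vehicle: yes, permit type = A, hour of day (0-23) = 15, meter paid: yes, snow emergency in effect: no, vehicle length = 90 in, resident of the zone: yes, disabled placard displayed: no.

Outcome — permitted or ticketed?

Permitted

Atomic conditions:
  disabled placard displayed: no → false
  commercial vehicle: yes → true
  hour of day (0-23) ≤ 0: 15 ≤ 0 is false
  permit type = visitor: A == visitor is false
  meter paid: yes → true
  resident of the zone: yes → true
  snow emergency in effect: no → false
  vehicle length > 261 in: 90 > 261 is false
Combine:
[1.1.2] true OR false = true
[1.1] false AND true = false
[1.2.1.1] NOT false = true
[1.2.1.2] NOT true = false
[1.2.1] true → false = false
[1.2] NOT false = true
[1] false OR true = true
[2] exactly-one(true, false, false) = true
[root] true AND true = true
Overall: true → permitted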